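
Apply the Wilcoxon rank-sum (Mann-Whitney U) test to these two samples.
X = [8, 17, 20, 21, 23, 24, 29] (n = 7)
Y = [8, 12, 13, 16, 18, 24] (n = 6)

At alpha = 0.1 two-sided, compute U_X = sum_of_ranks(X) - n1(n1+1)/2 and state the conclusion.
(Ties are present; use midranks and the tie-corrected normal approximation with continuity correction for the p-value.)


Step 1: Combine and sort all 13 observations; assign midranks.
sorted (value, group): (8,X), (8,Y), (12,Y), (13,Y), (16,Y), (17,X), (18,Y), (20,X), (21,X), (23,X), (24,X), (24,Y), (29,X)
ranks: 8->1.5, 8->1.5, 12->3, 13->4, 16->5, 17->6, 18->7, 20->8, 21->9, 23->10, 24->11.5, 24->11.5, 29->13
Step 2: Rank sum for X: R1 = 1.5 + 6 + 8 + 9 + 10 + 11.5 + 13 = 59.
Step 3: U_X = R1 - n1(n1+1)/2 = 59 - 7*8/2 = 59 - 28 = 31.
       U_Y = n1*n2 - U_X = 42 - 31 = 11.
Step 4: Ties are present, so use the tie-corrected normal approximation (with continuity correction) for the p-value.
Step 5: p-value = 0.173549; compare to alpha = 0.1. fail to reject H0.

U_X = 31, p = 0.173549, fail to reject H0 at alpha = 0.1.


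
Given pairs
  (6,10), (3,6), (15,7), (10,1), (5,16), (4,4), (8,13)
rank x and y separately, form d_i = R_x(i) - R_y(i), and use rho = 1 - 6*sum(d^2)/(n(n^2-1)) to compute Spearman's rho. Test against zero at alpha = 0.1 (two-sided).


Step 1: Rank x and y separately (midranks; no ties here).
rank(x): 6->4, 3->1, 15->7, 10->6, 5->3, 4->2, 8->5
rank(y): 10->5, 6->3, 7->4, 1->1, 16->7, 4->2, 13->6
Step 2: d_i = R_x(i) - R_y(i); compute d_i^2.
  (4-5)^2=1, (1-3)^2=4, (7-4)^2=9, (6-1)^2=25, (3-7)^2=16, (2-2)^2=0, (5-6)^2=1
sum(d^2) = 56.
Step 3: rho = 1 - 6*56 / (7*(7^2 - 1)) = 1 - 336/336 = 0.000000.
Step 4: Under H0, t = rho * sqrt((n-2)/(1-rho^2)) = 0.0000 ~ t(5).
Step 5: Two-sided p-value from the t-distribution with 5 df = 1.000000.
Step 6: alpha = 0.1. fail to reject H0.

rho = 0.0000, p = 1.000000, fail to reject H0 at alpha = 0.1.


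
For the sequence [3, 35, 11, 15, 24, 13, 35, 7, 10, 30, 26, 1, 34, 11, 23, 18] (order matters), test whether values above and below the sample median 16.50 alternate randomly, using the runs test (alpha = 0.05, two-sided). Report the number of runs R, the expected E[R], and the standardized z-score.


Step 1: Compute median = 16.50; label A = above, B = below.
Labels in order: BABBABABBAABABAA  (n_A = 8, n_B = 8)
Step 2: Count runs R = 12.
Step 3: Under H0 (random ordering), E[R] = 2*n_A*n_B/(n_A+n_B) + 1 = 2*8*8/16 + 1 = 9.0000.
        Var[R] = 2*n_A*n_B*(2*n_A*n_B - n_A - n_B) / ((n_A+n_B)^2 * (n_A+n_B-1)) = 14336/3840 = 3.7333.
        SD[R] = 1.9322.
Step 4: Continuity-corrected z = (R - 0.5 - E[R]) / SD[R] = (12 - 0.5 - 9.0000) / 1.9322 = 1.2939.
Step 5: Two-sided p-value via normal approximation = 2*(1 - Phi(|z|)) = 0.195709.
Step 6: alpha = 0.05. fail to reject H0.

R = 12, z = 1.2939, p = 0.195709, fail to reject H0.


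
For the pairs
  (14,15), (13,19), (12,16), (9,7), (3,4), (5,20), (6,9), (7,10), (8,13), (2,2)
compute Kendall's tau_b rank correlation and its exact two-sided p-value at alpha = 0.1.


Step 1: Enumerate the 45 unordered pairs (i,j) with i<j and classify each by sign(x_j-x_i) * sign(y_j-y_i).
  (1,2):dx=-1,dy=+4->D; (1,3):dx=-2,dy=+1->D; (1,4):dx=-5,dy=-8->C; (1,5):dx=-11,dy=-11->C
  (1,6):dx=-9,dy=+5->D; (1,7):dx=-8,dy=-6->C; (1,8):dx=-7,dy=-5->C; (1,9):dx=-6,dy=-2->C
  (1,10):dx=-12,dy=-13->C; (2,3):dx=-1,dy=-3->C; (2,4):dx=-4,dy=-12->C; (2,5):dx=-10,dy=-15->C
  (2,6):dx=-8,dy=+1->D; (2,7):dx=-7,dy=-10->C; (2,8):dx=-6,dy=-9->C; (2,9):dx=-5,dy=-6->C
  (2,10):dx=-11,dy=-17->C; (3,4):dx=-3,dy=-9->C; (3,5):dx=-9,dy=-12->C; (3,6):dx=-7,dy=+4->D
  (3,7):dx=-6,dy=-7->C; (3,8):dx=-5,dy=-6->C; (3,9):dx=-4,dy=-3->C; (3,10):dx=-10,dy=-14->C
  (4,5):dx=-6,dy=-3->C; (4,6):dx=-4,dy=+13->D; (4,7):dx=-3,dy=+2->D; (4,8):dx=-2,dy=+3->D
  (4,9):dx=-1,dy=+6->D; (4,10):dx=-7,dy=-5->C; (5,6):dx=+2,dy=+16->C; (5,7):dx=+3,dy=+5->C
  (5,8):dx=+4,dy=+6->C; (5,9):dx=+5,dy=+9->C; (5,10):dx=-1,dy=-2->C; (6,7):dx=+1,dy=-11->D
  (6,8):dx=+2,dy=-10->D; (6,9):dx=+3,dy=-7->D; (6,10):dx=-3,dy=-18->C; (7,8):dx=+1,dy=+1->C
  (7,9):dx=+2,dy=+4->C; (7,10):dx=-4,dy=-7->C; (8,9):dx=+1,dy=+3->C; (8,10):dx=-5,dy=-8->C
  (9,10):dx=-6,dy=-11->C
Step 2: C = 33, D = 12, total pairs = 45.
Step 3: tau = (C - D)/(n(n-1)/2) = (33 - 12)/45 = 0.466667.
Step 4: Exact two-sided p-value (enumerate n! = 3628800 permutations of y under H0): p = 0.072550.
Step 5: alpha = 0.1. reject H0.

tau_b = 0.4667 (C=33, D=12), p = 0.072550, reject H0.


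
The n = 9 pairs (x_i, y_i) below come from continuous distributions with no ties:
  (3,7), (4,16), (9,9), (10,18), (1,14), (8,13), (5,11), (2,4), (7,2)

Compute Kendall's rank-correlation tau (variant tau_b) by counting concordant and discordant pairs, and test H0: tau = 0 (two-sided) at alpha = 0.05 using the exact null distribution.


Step 1: Enumerate the 36 unordered pairs (i,j) with i<j and classify each by sign(x_j-x_i) * sign(y_j-y_i).
  (1,2):dx=+1,dy=+9->C; (1,3):dx=+6,dy=+2->C; (1,4):dx=+7,dy=+11->C; (1,5):dx=-2,dy=+7->D
  (1,6):dx=+5,dy=+6->C; (1,7):dx=+2,dy=+4->C; (1,8):dx=-1,dy=-3->C; (1,9):dx=+4,dy=-5->D
  (2,3):dx=+5,dy=-7->D; (2,4):dx=+6,dy=+2->C; (2,5):dx=-3,dy=-2->C; (2,6):dx=+4,dy=-3->D
  (2,7):dx=+1,dy=-5->D; (2,8):dx=-2,dy=-12->C; (2,9):dx=+3,dy=-14->D; (3,4):dx=+1,dy=+9->C
  (3,5):dx=-8,dy=+5->D; (3,6):dx=-1,dy=+4->D; (3,7):dx=-4,dy=+2->D; (3,8):dx=-7,dy=-5->C
  (3,9):dx=-2,dy=-7->C; (4,5):dx=-9,dy=-4->C; (4,6):dx=-2,dy=-5->C; (4,7):dx=-5,dy=-7->C
  (4,8):dx=-8,dy=-14->C; (4,9):dx=-3,dy=-16->C; (5,6):dx=+7,dy=-1->D; (5,7):dx=+4,dy=-3->D
  (5,8):dx=+1,dy=-10->D; (5,9):dx=+6,dy=-12->D; (6,7):dx=-3,dy=-2->C; (6,8):dx=-6,dy=-9->C
  (6,9):dx=-1,dy=-11->C; (7,8):dx=-3,dy=-7->C; (7,9):dx=+2,dy=-9->D; (8,9):dx=+5,dy=-2->D
Step 2: C = 21, D = 15, total pairs = 36.
Step 3: tau = (C - D)/(n(n-1)/2) = (21 - 15)/36 = 0.166667.
Step 4: Exact two-sided p-value (enumerate n! = 362880 permutations of y under H0): p = 0.612202.
Step 5: alpha = 0.05. fail to reject H0.

tau_b = 0.1667 (C=21, D=15), p = 0.612202, fail to reject H0.


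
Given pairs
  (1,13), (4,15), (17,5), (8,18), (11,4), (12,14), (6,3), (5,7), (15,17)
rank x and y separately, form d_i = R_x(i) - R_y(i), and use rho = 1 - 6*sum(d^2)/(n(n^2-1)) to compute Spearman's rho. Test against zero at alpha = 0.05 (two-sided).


Step 1: Rank x and y separately (midranks; no ties here).
rank(x): 1->1, 4->2, 17->9, 8->5, 11->6, 12->7, 6->4, 5->3, 15->8
rank(y): 13->5, 15->7, 5->3, 18->9, 4->2, 14->6, 3->1, 7->4, 17->8
Step 2: d_i = R_x(i) - R_y(i); compute d_i^2.
  (1-5)^2=16, (2-7)^2=25, (9-3)^2=36, (5-9)^2=16, (6-2)^2=16, (7-6)^2=1, (4-1)^2=9, (3-4)^2=1, (8-8)^2=0
sum(d^2) = 120.
Step 3: rho = 1 - 6*120 / (9*(9^2 - 1)) = 1 - 720/720 = 0.000000.
Step 4: Under H0, t = rho * sqrt((n-2)/(1-rho^2)) = 0.0000 ~ t(7).
Step 5: Two-sided p-value from the t-distribution with 7 df = 1.000000.
Step 6: alpha = 0.05. fail to reject H0.

rho = 0.0000, p = 1.000000, fail to reject H0 at alpha = 0.05.


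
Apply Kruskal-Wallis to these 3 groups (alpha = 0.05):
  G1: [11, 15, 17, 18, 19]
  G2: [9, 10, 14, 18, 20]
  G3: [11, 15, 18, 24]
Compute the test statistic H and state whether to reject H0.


Step 1: Combine all N = 14 observations and assign midranks.
sorted (value, group, rank): (9,G2,1), (10,G2,2), (11,G1,3.5), (11,G3,3.5), (14,G2,5), (15,G1,6.5), (15,G3,6.5), (17,G1,8), (18,G1,10), (18,G2,10), (18,G3,10), (19,G1,12), (20,G2,13), (24,G3,14)
Step 2: Sum ranks within each group.
R_1 = 40 (n_1 = 5)
R_2 = 31 (n_2 = 5)
R_3 = 34 (n_3 = 4)
Step 3: H = 12/(N(N+1)) * sum(R_i^2/n_i) - 3(N+1)
     = 12/(14*15) * (40^2/5 + 31^2/5 + 34^2/4) - 3*15
     = 0.057143 * 801.2 - 45
     = 0.782857.
Step 4: Ties present; correction factor C = 1 - 36/(14^3 - 14) = 0.986813. Corrected H = 0.782857 / 0.986813 = 0.793318.
Step 5: Under H0, H ~ chi^2(2); p-value = 0.672563.
Step 6: alpha = 0.05. fail to reject H0.

H = 0.7933, df = 2, p = 0.672563, fail to reject H0.


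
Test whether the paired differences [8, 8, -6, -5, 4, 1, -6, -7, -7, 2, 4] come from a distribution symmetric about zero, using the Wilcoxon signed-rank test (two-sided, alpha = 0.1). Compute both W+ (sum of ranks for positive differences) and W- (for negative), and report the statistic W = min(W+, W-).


Step 1: Drop any zero differences (none here) and take |d_i|.
|d| = [8, 8, 6, 5, 4, 1, 6, 7, 7, 2, 4]
Step 2: Midrank |d_i| (ties get averaged ranks).
ranks: |8|->10.5, |8|->10.5, |6|->6.5, |5|->5, |4|->3.5, |1|->1, |6|->6.5, |7|->8.5, |7|->8.5, |2|->2, |4|->3.5
Step 3: Attach original signs; sum ranks with positive sign and with negative sign.
W+ = 10.5 + 10.5 + 3.5 + 1 + 2 + 3.5 = 31
W- = 6.5 + 5 + 6.5 + 8.5 + 8.5 = 35
(Check: W+ + W- = 66 should equal n(n+1)/2 = 66.)
Step 4: Test statistic W = min(W+, W-) = 31.
Step 5: Ties in |d|, so use the tie-corrected normal approximation.
        E[W] = n(n+1)/4 = 11*12/4 = 33.
        Tie groups: |d|=4 (t=2), |d|=6 (t=2), |d|=7 (t=2), |d|=8 (t=2); sum(t^3 - t) = 24.
        Var[W] = n(n+1)(2n+1)/24 - sum(t^3-t)/48 = 3036/24 - 24/48 = 126.
        z = (W - E[W]) / sqrt(Var[W]) = (31 - 33) / 11.2250 = -0.1782.
        Two-sided p = 2*Phi(z) = 0.858586.
Step 6: alpha = 0.1. fail to reject H0.

W+ = 31, W- = 35, W = min = 31, p = 0.858586, fail to reject H0.


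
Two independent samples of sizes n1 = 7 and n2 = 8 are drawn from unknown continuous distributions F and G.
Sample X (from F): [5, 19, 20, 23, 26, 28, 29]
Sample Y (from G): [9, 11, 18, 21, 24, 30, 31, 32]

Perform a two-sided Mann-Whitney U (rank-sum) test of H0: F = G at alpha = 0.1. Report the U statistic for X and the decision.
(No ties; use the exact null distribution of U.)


Step 1: Combine and sort all 15 observations; assign midranks.
sorted (value, group): (5,X), (9,Y), (11,Y), (18,Y), (19,X), (20,X), (21,Y), (23,X), (24,Y), (26,X), (28,X), (29,X), (30,Y), (31,Y), (32,Y)
ranks: 5->1, 9->2, 11->3, 18->4, 19->5, 20->6, 21->7, 23->8, 24->9, 26->10, 28->11, 29->12, 30->13, 31->14, 32->15
Step 2: Rank sum for X: R1 = 1 + 5 + 6 + 8 + 10 + 11 + 12 = 53.
Step 3: U_X = R1 - n1(n1+1)/2 = 53 - 7*8/2 = 53 - 28 = 25.
       U_Y = n1*n2 - U_X = 56 - 25 = 31.
Step 4: No ties, so the exact null distribution of U (based on enumerating the C(15,7) = 6435 equally likely rank assignments) gives the two-sided p-value.
Step 5: p-value = 0.778866; compare to alpha = 0.1. fail to reject H0.

U_X = 25, p = 0.778866, fail to reject H0 at alpha = 0.1.


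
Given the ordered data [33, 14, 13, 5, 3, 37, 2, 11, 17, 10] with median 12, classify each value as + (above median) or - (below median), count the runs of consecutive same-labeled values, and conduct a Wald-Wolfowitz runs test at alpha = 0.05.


Step 1: Compute median = 12; label A = above, B = below.
Labels in order: AAABBABBAB  (n_A = 5, n_B = 5)
Step 2: Count runs R = 6.
Step 3: Under H0 (random ordering), E[R] = 2*n_A*n_B/(n_A+n_B) + 1 = 2*5*5/10 + 1 = 6.0000.
        Var[R] = 2*n_A*n_B*(2*n_A*n_B - n_A - n_B) / ((n_A+n_B)^2 * (n_A+n_B-1)) = 2000/900 = 2.2222.
        SD[R] = 1.4907.
Step 4: R = E[R], so z = 0 with no continuity correction.
Step 5: Two-sided p-value via normal approximation = 2*(1 - Phi(|z|)) = 1.000000.
Step 6: alpha = 0.05. fail to reject H0.

R = 6, z = 0.0000, p = 1.000000, fail to reject H0.


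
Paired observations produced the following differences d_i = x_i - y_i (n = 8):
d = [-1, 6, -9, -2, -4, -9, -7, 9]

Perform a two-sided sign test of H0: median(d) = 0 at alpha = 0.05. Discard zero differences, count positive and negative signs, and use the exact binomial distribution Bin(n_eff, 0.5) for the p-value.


Step 1: Discard zero differences. Original n = 8; n_eff = number of nonzero differences = 8.
Nonzero differences (with sign): -1, +6, -9, -2, -4, -9, -7, +9
Step 2: Count signs: positive = 2, negative = 6.
Step 3: Under H0: P(positive) = 0.5, so the number of positives S ~ Bin(8, 0.5).
Step 4: Two-sided exact p-value = sum of Bin(8,0.5) probabilities at or below the observed probability = 0.289062.
Step 5: alpha = 0.05. fail to reject H0.

n_eff = 8, pos = 2, neg = 6, p = 0.289062, fail to reject H0.


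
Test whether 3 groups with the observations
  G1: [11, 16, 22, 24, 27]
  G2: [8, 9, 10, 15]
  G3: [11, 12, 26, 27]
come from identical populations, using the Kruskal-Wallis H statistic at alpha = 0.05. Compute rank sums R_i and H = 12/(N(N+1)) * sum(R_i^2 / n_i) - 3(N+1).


Step 1: Combine all N = 13 observations and assign midranks.
sorted (value, group, rank): (8,G2,1), (9,G2,2), (10,G2,3), (11,G1,4.5), (11,G3,4.5), (12,G3,6), (15,G2,7), (16,G1,8), (22,G1,9), (24,G1,10), (26,G3,11), (27,G1,12.5), (27,G3,12.5)
Step 2: Sum ranks within each group.
R_1 = 44 (n_1 = 5)
R_2 = 13 (n_2 = 4)
R_3 = 34 (n_3 = 4)
Step 3: H = 12/(N(N+1)) * sum(R_i^2/n_i) - 3(N+1)
     = 12/(13*14) * (44^2/5 + 13^2/4 + 34^2/4) - 3*14
     = 0.065934 * 718.45 - 42
     = 5.370330.
Step 4: Ties present; correction factor C = 1 - 12/(13^3 - 13) = 0.994505. Corrected H = 5.370330 / 0.994505 = 5.400000.
Step 5: Under H0, H ~ chi^2(2); p-value = 0.067206.
Step 6: alpha = 0.05. fail to reject H0.

H = 5.4000, df = 2, p = 0.067206, fail to reject H0.


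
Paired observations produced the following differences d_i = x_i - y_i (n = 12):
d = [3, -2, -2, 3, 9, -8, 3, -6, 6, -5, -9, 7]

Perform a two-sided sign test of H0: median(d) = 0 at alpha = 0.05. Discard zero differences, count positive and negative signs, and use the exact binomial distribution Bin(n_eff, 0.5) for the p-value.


Step 1: Discard zero differences. Original n = 12; n_eff = number of nonzero differences = 12.
Nonzero differences (with sign): +3, -2, -2, +3, +9, -8, +3, -6, +6, -5, -9, +7
Step 2: Count signs: positive = 6, negative = 6.
Step 3: Under H0: P(positive) = 0.5, so the number of positives S ~ Bin(12, 0.5).
Step 4: Two-sided exact p-value = sum of Bin(12,0.5) probabilities at or below the observed probability = 1.000000.
Step 5: alpha = 0.05. fail to reject H0.

n_eff = 12, pos = 6, neg = 6, p = 1.000000, fail to reject H0.


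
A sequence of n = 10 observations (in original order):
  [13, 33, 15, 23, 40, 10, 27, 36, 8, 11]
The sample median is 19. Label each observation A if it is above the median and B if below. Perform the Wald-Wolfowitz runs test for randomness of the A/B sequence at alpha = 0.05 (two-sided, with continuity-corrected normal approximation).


Step 1: Compute median = 19; label A = above, B = below.
Labels in order: BABAABAABB  (n_A = 5, n_B = 5)
Step 2: Count runs R = 7.
Step 3: Under H0 (random ordering), E[R] = 2*n_A*n_B/(n_A+n_B) + 1 = 2*5*5/10 + 1 = 6.0000.
        Var[R] = 2*n_A*n_B*(2*n_A*n_B - n_A - n_B) / ((n_A+n_B)^2 * (n_A+n_B-1)) = 2000/900 = 2.2222.
        SD[R] = 1.4907.
Step 4: Continuity-corrected z = (R - 0.5 - E[R]) / SD[R] = (7 - 0.5 - 6.0000) / 1.4907 = 0.3354.
Step 5: Two-sided p-value via normal approximation = 2*(1 - Phi(|z|)) = 0.737316.
Step 6: alpha = 0.05. fail to reject H0.

R = 7, z = 0.3354, p = 0.737316, fail to reject H0.


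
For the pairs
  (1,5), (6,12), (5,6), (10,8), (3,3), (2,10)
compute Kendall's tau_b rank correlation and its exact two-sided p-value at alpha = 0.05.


Step 1: Enumerate the 15 unordered pairs (i,j) with i<j and classify each by sign(x_j-x_i) * sign(y_j-y_i).
  (1,2):dx=+5,dy=+7->C; (1,3):dx=+4,dy=+1->C; (1,4):dx=+9,dy=+3->C; (1,5):dx=+2,dy=-2->D
  (1,6):dx=+1,dy=+5->C; (2,3):dx=-1,dy=-6->C; (2,4):dx=+4,dy=-4->D; (2,5):dx=-3,dy=-9->C
  (2,6):dx=-4,dy=-2->C; (3,4):dx=+5,dy=+2->C; (3,5):dx=-2,dy=-3->C; (3,6):dx=-3,dy=+4->D
  (4,5):dx=-7,dy=-5->C; (4,6):dx=-8,dy=+2->D; (5,6):dx=-1,dy=+7->D
Step 2: C = 10, D = 5, total pairs = 15.
Step 3: tau = (C - D)/(n(n-1)/2) = (10 - 5)/15 = 0.333333.
Step 4: Exact two-sided p-value (enumerate n! = 720 permutations of y under H0): p = 0.469444.
Step 5: alpha = 0.05. fail to reject H0.

tau_b = 0.3333 (C=10, D=5), p = 0.469444, fail to reject H0.


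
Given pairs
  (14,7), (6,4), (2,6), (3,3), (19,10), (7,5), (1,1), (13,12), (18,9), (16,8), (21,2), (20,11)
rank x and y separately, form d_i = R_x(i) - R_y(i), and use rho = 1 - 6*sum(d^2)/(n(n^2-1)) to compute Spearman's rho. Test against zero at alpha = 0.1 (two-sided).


Step 1: Rank x and y separately (midranks; no ties here).
rank(x): 14->7, 6->4, 2->2, 3->3, 19->10, 7->5, 1->1, 13->6, 18->9, 16->8, 21->12, 20->11
rank(y): 7->7, 4->4, 6->6, 3->3, 10->10, 5->5, 1->1, 12->12, 9->9, 8->8, 2->2, 11->11
Step 2: d_i = R_x(i) - R_y(i); compute d_i^2.
  (7-7)^2=0, (4-4)^2=0, (2-6)^2=16, (3-3)^2=0, (10-10)^2=0, (5-5)^2=0, (1-1)^2=0, (6-12)^2=36, (9-9)^2=0, (8-8)^2=0, (12-2)^2=100, (11-11)^2=0
sum(d^2) = 152.
Step 3: rho = 1 - 6*152 / (12*(12^2 - 1)) = 1 - 912/1716 = 0.468531.
Step 4: Under H0, t = rho * sqrt((n-2)/(1-rho^2)) = 1.6771 ~ t(10).
Step 5: Two-sided p-value from the t-distribution with 10 df = 0.124455.
Step 6: alpha = 0.1. fail to reject H0.

rho = 0.4685, p = 0.124455, fail to reject H0 at alpha = 0.1.


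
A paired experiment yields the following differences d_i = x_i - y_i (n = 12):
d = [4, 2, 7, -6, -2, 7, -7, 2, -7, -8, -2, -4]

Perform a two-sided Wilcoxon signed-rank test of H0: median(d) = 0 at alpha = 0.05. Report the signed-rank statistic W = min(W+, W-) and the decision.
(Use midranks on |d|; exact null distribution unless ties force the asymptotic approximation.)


Step 1: Drop any zero differences (none here) and take |d_i|.
|d| = [4, 2, 7, 6, 2, 7, 7, 2, 7, 8, 2, 4]
Step 2: Midrank |d_i| (ties get averaged ranks).
ranks: |4|->5.5, |2|->2.5, |7|->9.5, |6|->7, |2|->2.5, |7|->9.5, |7|->9.5, |2|->2.5, |7|->9.5, |8|->12, |2|->2.5, |4|->5.5
Step 3: Attach original signs; sum ranks with positive sign and with negative sign.
W+ = 5.5 + 2.5 + 9.5 + 9.5 + 2.5 = 29.5
W- = 7 + 2.5 + 9.5 + 9.5 + 12 + 2.5 + 5.5 = 48.5
(Check: W+ + W- = 78 should equal n(n+1)/2 = 78.)
Step 4: Test statistic W = min(W+, W-) = 29.5.
Step 5: Ties in |d|, so use the tie-corrected normal approximation.
        E[W] = n(n+1)/4 = 12*13/4 = 39.
        Tie groups: |d|=2 (t=4), |d|=4 (t=2), |d|=7 (t=4); sum(t^3 - t) = 126.
        Var[W] = n(n+1)(2n+1)/24 - sum(t^3-t)/48 = 3900/24 - 126/48 = 159.875.
        z = (W - E[W]) / sqrt(Var[W]) = (29.5 - 39) / 12.6442 = -0.7513.
        Two-sided p = 2*Phi(z) = 0.452451.
Step 6: alpha = 0.05. fail to reject H0.

W+ = 29.5, W- = 48.5, W = min = 29.5, p = 0.452451, fail to reject H0.


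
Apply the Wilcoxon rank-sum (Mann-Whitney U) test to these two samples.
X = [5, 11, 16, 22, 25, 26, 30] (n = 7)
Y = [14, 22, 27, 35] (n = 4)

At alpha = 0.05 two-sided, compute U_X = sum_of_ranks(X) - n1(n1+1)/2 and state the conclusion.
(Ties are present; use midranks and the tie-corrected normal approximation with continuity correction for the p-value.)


Step 1: Combine and sort all 11 observations; assign midranks.
sorted (value, group): (5,X), (11,X), (14,Y), (16,X), (22,X), (22,Y), (25,X), (26,X), (27,Y), (30,X), (35,Y)
ranks: 5->1, 11->2, 14->3, 16->4, 22->5.5, 22->5.5, 25->7, 26->8, 27->9, 30->10, 35->11
Step 2: Rank sum for X: R1 = 1 + 2 + 4 + 5.5 + 7 + 8 + 10 = 37.5.
Step 3: U_X = R1 - n1(n1+1)/2 = 37.5 - 7*8/2 = 37.5 - 28 = 9.5.
       U_Y = n1*n2 - U_X = 28 - 9.5 = 18.5.
Step 4: Ties are present, so use the tie-corrected normal approximation (with continuity correction) for the p-value.
Step 5: p-value = 0.448659; compare to alpha = 0.05. fail to reject H0.

U_X = 9.5, p = 0.448659, fail to reject H0 at alpha = 0.05.


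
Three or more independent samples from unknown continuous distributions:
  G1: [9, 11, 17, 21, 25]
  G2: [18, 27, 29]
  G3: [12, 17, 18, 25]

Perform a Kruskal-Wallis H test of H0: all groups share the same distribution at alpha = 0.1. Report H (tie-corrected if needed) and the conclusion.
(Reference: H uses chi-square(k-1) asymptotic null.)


Step 1: Combine all N = 12 observations and assign midranks.
sorted (value, group, rank): (9,G1,1), (11,G1,2), (12,G3,3), (17,G1,4.5), (17,G3,4.5), (18,G2,6.5), (18,G3,6.5), (21,G1,8), (25,G1,9.5), (25,G3,9.5), (27,G2,11), (29,G2,12)
Step 2: Sum ranks within each group.
R_1 = 25 (n_1 = 5)
R_2 = 29.5 (n_2 = 3)
R_3 = 23.5 (n_3 = 4)
Step 3: H = 12/(N(N+1)) * sum(R_i^2/n_i) - 3(N+1)
     = 12/(12*13) * (25^2/5 + 29.5^2/3 + 23.5^2/4) - 3*13
     = 0.076923 * 553.146 - 39
     = 3.549679.
Step 4: Ties present; correction factor C = 1 - 18/(12^3 - 12) = 0.989510. Corrected H = 3.549679 / 0.989510 = 3.587309.
Step 5: Under H0, H ~ chi^2(2); p-value = 0.166351.
Step 6: alpha = 0.1. fail to reject H0.

H = 3.5873, df = 2, p = 0.166351, fail to reject H0.


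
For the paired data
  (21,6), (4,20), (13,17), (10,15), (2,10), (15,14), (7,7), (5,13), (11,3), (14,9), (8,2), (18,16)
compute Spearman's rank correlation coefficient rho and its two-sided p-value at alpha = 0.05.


Step 1: Rank x and y separately (midranks; no ties here).
rank(x): 21->12, 4->2, 13->8, 10->6, 2->1, 15->10, 7->4, 5->3, 11->7, 14->9, 8->5, 18->11
rank(y): 6->3, 20->12, 17->11, 15->9, 10->6, 14->8, 7->4, 13->7, 3->2, 9->5, 2->1, 16->10
Step 2: d_i = R_x(i) - R_y(i); compute d_i^2.
  (12-3)^2=81, (2-12)^2=100, (8-11)^2=9, (6-9)^2=9, (1-6)^2=25, (10-8)^2=4, (4-4)^2=0, (3-7)^2=16, (7-2)^2=25, (9-5)^2=16, (5-1)^2=16, (11-10)^2=1
sum(d^2) = 302.
Step 3: rho = 1 - 6*302 / (12*(12^2 - 1)) = 1 - 1812/1716 = -0.055944.
Step 4: Under H0, t = rho * sqrt((n-2)/(1-rho^2)) = -0.1772 ~ t(10).
Step 5: Two-sided p-value from the t-distribution with 10 df = 0.862898.
Step 6: alpha = 0.05. fail to reject H0.

rho = -0.0559, p = 0.862898, fail to reject H0 at alpha = 0.05.


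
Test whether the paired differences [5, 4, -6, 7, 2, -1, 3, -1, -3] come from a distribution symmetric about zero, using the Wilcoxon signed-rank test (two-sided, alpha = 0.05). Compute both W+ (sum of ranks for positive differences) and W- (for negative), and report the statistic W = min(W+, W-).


Step 1: Drop any zero differences (none here) and take |d_i|.
|d| = [5, 4, 6, 7, 2, 1, 3, 1, 3]
Step 2: Midrank |d_i| (ties get averaged ranks).
ranks: |5|->7, |4|->6, |6|->8, |7|->9, |2|->3, |1|->1.5, |3|->4.5, |1|->1.5, |3|->4.5
Step 3: Attach original signs; sum ranks with positive sign and with negative sign.
W+ = 7 + 6 + 9 + 3 + 4.5 = 29.5
W- = 8 + 1.5 + 1.5 + 4.5 = 15.5
(Check: W+ + W- = 45 should equal n(n+1)/2 = 45.)
Step 4: Test statistic W = min(W+, W-) = 15.5.
Step 5: Ties in |d|, so use the tie-corrected normal approximation.
        E[W] = n(n+1)/4 = 9*10/4 = 22.5.
        Tie groups: |d|=1 (t=2), |d|=3 (t=2); sum(t^3 - t) = 12.
        Var[W] = n(n+1)(2n+1)/24 - sum(t^3-t)/48 = 1710/24 - 12/48 = 71.
        z = (W - E[W]) / sqrt(Var[W]) = (15.5 - 22.5) / 8.4261 = -0.8307.
        Two-sided p = 2*Phi(z) = 0.406116.
Step 6: alpha = 0.05. fail to reject H0.

W+ = 29.5, W- = 15.5, W = min = 15.5, p = 0.406116, fail to reject H0.


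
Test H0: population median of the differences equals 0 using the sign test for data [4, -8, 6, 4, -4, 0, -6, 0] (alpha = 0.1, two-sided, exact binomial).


Step 1: Discard zero differences. Original n = 8; n_eff = number of nonzero differences = 6.
Nonzero differences (with sign): +4, -8, +6, +4, -4, -6
Step 2: Count signs: positive = 3, negative = 3.
Step 3: Under H0: P(positive) = 0.5, so the number of positives S ~ Bin(6, 0.5).
Step 4: Two-sided exact p-value = sum of Bin(6,0.5) probabilities at or below the observed probability = 1.000000.
Step 5: alpha = 0.1. fail to reject H0.

n_eff = 6, pos = 3, neg = 3, p = 1.000000, fail to reject H0.


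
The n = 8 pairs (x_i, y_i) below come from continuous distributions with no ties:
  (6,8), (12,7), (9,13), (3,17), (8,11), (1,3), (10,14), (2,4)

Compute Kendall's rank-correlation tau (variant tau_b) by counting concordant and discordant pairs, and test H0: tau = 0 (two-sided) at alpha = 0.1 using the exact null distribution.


Step 1: Enumerate the 28 unordered pairs (i,j) with i<j and classify each by sign(x_j-x_i) * sign(y_j-y_i).
  (1,2):dx=+6,dy=-1->D; (1,3):dx=+3,dy=+5->C; (1,4):dx=-3,dy=+9->D; (1,5):dx=+2,dy=+3->C
  (1,6):dx=-5,dy=-5->C; (1,7):dx=+4,dy=+6->C; (1,8):dx=-4,dy=-4->C; (2,3):dx=-3,dy=+6->D
  (2,4):dx=-9,dy=+10->D; (2,5):dx=-4,dy=+4->D; (2,6):dx=-11,dy=-4->C; (2,7):dx=-2,dy=+7->D
  (2,8):dx=-10,dy=-3->C; (3,4):dx=-6,dy=+4->D; (3,5):dx=-1,dy=-2->C; (3,6):dx=-8,dy=-10->C
  (3,7):dx=+1,dy=+1->C; (3,8):dx=-7,dy=-9->C; (4,5):dx=+5,dy=-6->D; (4,6):dx=-2,dy=-14->C
  (4,7):dx=+7,dy=-3->D; (4,8):dx=-1,dy=-13->C; (5,6):dx=-7,dy=-8->C; (5,7):dx=+2,dy=+3->C
  (5,8):dx=-6,dy=-7->C; (6,7):dx=+9,dy=+11->C; (6,8):dx=+1,dy=+1->C; (7,8):dx=-8,dy=-10->C
Step 2: C = 19, D = 9, total pairs = 28.
Step 3: tau = (C - D)/(n(n-1)/2) = (19 - 9)/28 = 0.357143.
Step 4: Exact two-sided p-value (enumerate n! = 40320 permutations of y under H0): p = 0.275099.
Step 5: alpha = 0.1. fail to reject H0.

tau_b = 0.3571 (C=19, D=9), p = 0.275099, fail to reject H0.


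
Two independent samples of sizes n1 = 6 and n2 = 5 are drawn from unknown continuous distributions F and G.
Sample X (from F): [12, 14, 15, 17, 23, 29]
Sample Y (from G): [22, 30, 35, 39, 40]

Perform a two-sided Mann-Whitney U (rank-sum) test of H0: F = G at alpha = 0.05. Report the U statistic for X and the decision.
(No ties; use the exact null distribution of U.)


Step 1: Combine and sort all 11 observations; assign midranks.
sorted (value, group): (12,X), (14,X), (15,X), (17,X), (22,Y), (23,X), (29,X), (30,Y), (35,Y), (39,Y), (40,Y)
ranks: 12->1, 14->2, 15->3, 17->4, 22->5, 23->6, 29->7, 30->8, 35->9, 39->10, 40->11
Step 2: Rank sum for X: R1 = 1 + 2 + 3 + 4 + 6 + 7 = 23.
Step 3: U_X = R1 - n1(n1+1)/2 = 23 - 6*7/2 = 23 - 21 = 2.
       U_Y = n1*n2 - U_X = 30 - 2 = 28.
Step 4: No ties, so the exact null distribution of U (based on enumerating the C(11,6) = 462 equally likely rank assignments) gives the two-sided p-value.
Step 5: p-value = 0.017316; compare to alpha = 0.05. reject H0.

U_X = 2, p = 0.017316, reject H0 at alpha = 0.05.


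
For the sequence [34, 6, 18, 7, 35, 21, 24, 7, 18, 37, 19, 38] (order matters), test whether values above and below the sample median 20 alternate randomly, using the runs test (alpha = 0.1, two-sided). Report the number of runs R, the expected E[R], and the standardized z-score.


Step 1: Compute median = 20; label A = above, B = below.
Labels in order: ABBBAAABBABA  (n_A = 6, n_B = 6)
Step 2: Count runs R = 7.
Step 3: Under H0 (random ordering), E[R] = 2*n_A*n_B/(n_A+n_B) + 1 = 2*6*6/12 + 1 = 7.0000.
        Var[R] = 2*n_A*n_B*(2*n_A*n_B - n_A - n_B) / ((n_A+n_B)^2 * (n_A+n_B-1)) = 4320/1584 = 2.7273.
        SD[R] = 1.6514.
Step 4: R = E[R], so z = 0 with no continuity correction.
Step 5: Two-sided p-value via normal approximation = 2*(1 - Phi(|z|)) = 1.000000.
Step 6: alpha = 0.1. fail to reject H0.

R = 7, z = 0.0000, p = 1.000000, fail to reject H0.


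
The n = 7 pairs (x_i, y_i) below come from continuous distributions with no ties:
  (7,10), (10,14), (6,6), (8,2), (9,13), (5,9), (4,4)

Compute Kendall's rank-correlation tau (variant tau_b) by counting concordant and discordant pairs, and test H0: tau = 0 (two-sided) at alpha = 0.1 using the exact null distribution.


Step 1: Enumerate the 21 unordered pairs (i,j) with i<j and classify each by sign(x_j-x_i) * sign(y_j-y_i).
  (1,2):dx=+3,dy=+4->C; (1,3):dx=-1,dy=-4->C; (1,4):dx=+1,dy=-8->D; (1,5):dx=+2,dy=+3->C
  (1,6):dx=-2,dy=-1->C; (1,7):dx=-3,dy=-6->C; (2,3):dx=-4,dy=-8->C; (2,4):dx=-2,dy=-12->C
  (2,5):dx=-1,dy=-1->C; (2,6):dx=-5,dy=-5->C; (2,7):dx=-6,dy=-10->C; (3,4):dx=+2,dy=-4->D
  (3,5):dx=+3,dy=+7->C; (3,6):dx=-1,dy=+3->D; (3,7):dx=-2,dy=-2->C; (4,5):dx=+1,dy=+11->C
  (4,6):dx=-3,dy=+7->D; (4,7):dx=-4,dy=+2->D; (5,6):dx=-4,dy=-4->C; (5,7):dx=-5,dy=-9->C
  (6,7):dx=-1,dy=-5->C
Step 2: C = 16, D = 5, total pairs = 21.
Step 3: tau = (C - D)/(n(n-1)/2) = (16 - 5)/21 = 0.523810.
Step 4: Exact two-sided p-value (enumerate n! = 5040 permutations of y under H0): p = 0.136111.
Step 5: alpha = 0.1. fail to reject H0.

tau_b = 0.5238 (C=16, D=5), p = 0.136111, fail to reject H0.


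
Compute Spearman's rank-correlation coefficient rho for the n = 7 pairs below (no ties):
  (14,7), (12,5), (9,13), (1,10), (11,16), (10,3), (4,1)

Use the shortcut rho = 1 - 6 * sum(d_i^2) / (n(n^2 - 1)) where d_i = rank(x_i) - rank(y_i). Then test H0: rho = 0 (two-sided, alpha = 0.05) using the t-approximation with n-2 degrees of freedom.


Step 1: Rank x and y separately (midranks; no ties here).
rank(x): 14->7, 12->6, 9->3, 1->1, 11->5, 10->4, 4->2
rank(y): 7->4, 5->3, 13->6, 10->5, 16->7, 3->2, 1->1
Step 2: d_i = R_x(i) - R_y(i); compute d_i^2.
  (7-4)^2=9, (6-3)^2=9, (3-6)^2=9, (1-5)^2=16, (5-7)^2=4, (4-2)^2=4, (2-1)^2=1
sum(d^2) = 52.
Step 3: rho = 1 - 6*52 / (7*(7^2 - 1)) = 1 - 312/336 = 0.071429.
Step 4: Under H0, t = rho * sqrt((n-2)/(1-rho^2)) = 0.1601 ~ t(5).
Step 5: Two-sided p-value from the t-distribution with 5 df = 0.879048.
Step 6: alpha = 0.05. fail to reject H0.

rho = 0.0714, p = 0.879048, fail to reject H0 at alpha = 0.05.


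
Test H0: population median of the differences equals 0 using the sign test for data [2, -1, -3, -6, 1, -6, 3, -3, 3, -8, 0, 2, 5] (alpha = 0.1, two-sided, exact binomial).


Step 1: Discard zero differences. Original n = 13; n_eff = number of nonzero differences = 12.
Nonzero differences (with sign): +2, -1, -3, -6, +1, -6, +3, -3, +3, -8, +2, +5
Step 2: Count signs: positive = 6, negative = 6.
Step 3: Under H0: P(positive) = 0.5, so the number of positives S ~ Bin(12, 0.5).
Step 4: Two-sided exact p-value = sum of Bin(12,0.5) probabilities at or below the observed probability = 1.000000.
Step 5: alpha = 0.1. fail to reject H0.

n_eff = 12, pos = 6, neg = 6, p = 1.000000, fail to reject H0.


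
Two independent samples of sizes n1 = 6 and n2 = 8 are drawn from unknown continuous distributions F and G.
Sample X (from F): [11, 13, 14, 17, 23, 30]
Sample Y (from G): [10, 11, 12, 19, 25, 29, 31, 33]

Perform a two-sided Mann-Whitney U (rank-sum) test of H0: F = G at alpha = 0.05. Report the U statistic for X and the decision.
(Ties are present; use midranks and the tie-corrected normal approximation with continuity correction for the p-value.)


Step 1: Combine and sort all 14 observations; assign midranks.
sorted (value, group): (10,Y), (11,X), (11,Y), (12,Y), (13,X), (14,X), (17,X), (19,Y), (23,X), (25,Y), (29,Y), (30,X), (31,Y), (33,Y)
ranks: 10->1, 11->2.5, 11->2.5, 12->4, 13->5, 14->6, 17->7, 19->8, 23->9, 25->10, 29->11, 30->12, 31->13, 33->14
Step 2: Rank sum for X: R1 = 2.5 + 5 + 6 + 7 + 9 + 12 = 41.5.
Step 3: U_X = R1 - n1(n1+1)/2 = 41.5 - 6*7/2 = 41.5 - 21 = 20.5.
       U_Y = n1*n2 - U_X = 48 - 20.5 = 27.5.
Step 4: Ties are present, so use the tie-corrected normal approximation (with continuity correction) for the p-value.
Step 5: p-value = 0.698220; compare to alpha = 0.05. fail to reject H0.

U_X = 20.5, p = 0.698220, fail to reject H0 at alpha = 0.05.


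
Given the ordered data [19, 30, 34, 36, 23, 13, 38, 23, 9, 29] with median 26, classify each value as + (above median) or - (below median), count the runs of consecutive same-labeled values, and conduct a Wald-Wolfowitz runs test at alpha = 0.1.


Step 1: Compute median = 26; label A = above, B = below.
Labels in order: BAAABBABBA  (n_A = 5, n_B = 5)
Step 2: Count runs R = 6.
Step 3: Under H0 (random ordering), E[R] = 2*n_A*n_B/(n_A+n_B) + 1 = 2*5*5/10 + 1 = 6.0000.
        Var[R] = 2*n_A*n_B*(2*n_A*n_B - n_A - n_B) / ((n_A+n_B)^2 * (n_A+n_B-1)) = 2000/900 = 2.2222.
        SD[R] = 1.4907.
Step 4: R = E[R], so z = 0 with no continuity correction.
Step 5: Two-sided p-value via normal approximation = 2*(1 - Phi(|z|)) = 1.000000.
Step 6: alpha = 0.1. fail to reject H0.

R = 6, z = 0.0000, p = 1.000000, fail to reject H0.


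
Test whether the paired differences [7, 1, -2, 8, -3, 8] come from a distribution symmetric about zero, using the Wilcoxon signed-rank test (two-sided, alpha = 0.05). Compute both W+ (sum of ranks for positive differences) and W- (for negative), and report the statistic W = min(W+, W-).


Step 1: Drop any zero differences (none here) and take |d_i|.
|d| = [7, 1, 2, 8, 3, 8]
Step 2: Midrank |d_i| (ties get averaged ranks).
ranks: |7|->4, |1|->1, |2|->2, |8|->5.5, |3|->3, |8|->5.5
Step 3: Attach original signs; sum ranks with positive sign and with negative sign.
W+ = 4 + 1 + 5.5 + 5.5 = 16
W- = 2 + 3 = 5
(Check: W+ + W- = 21 should equal n(n+1)/2 = 21.)
Step 4: Test statistic W = min(W+, W-) = 5.
Step 5: Ties in |d|, so use the tie-corrected normal approximation.
        E[W] = n(n+1)/4 = 6*7/4 = 10.5.
        Tie groups: |d|=8 (t=2); sum(t^3 - t) = 6.
        Var[W] = n(n+1)(2n+1)/24 - sum(t^3-t)/48 = 546/24 - 6/48 = 22.625.
        z = (W - E[W]) / sqrt(Var[W]) = (5 - 10.5) / 4.7566 = -1.1563.
        Two-sided p = 2*Phi(z) = 0.247561.
Step 6: alpha = 0.05. fail to reject H0.

W+ = 16, W- = 5, W = min = 5, p = 0.247561, fail to reject H0.


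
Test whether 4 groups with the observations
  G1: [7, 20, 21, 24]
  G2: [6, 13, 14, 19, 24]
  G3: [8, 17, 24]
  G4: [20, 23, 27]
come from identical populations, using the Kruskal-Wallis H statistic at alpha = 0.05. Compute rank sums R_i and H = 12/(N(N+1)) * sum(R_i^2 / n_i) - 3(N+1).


Step 1: Combine all N = 15 observations and assign midranks.
sorted (value, group, rank): (6,G2,1), (7,G1,2), (8,G3,3), (13,G2,4), (14,G2,5), (17,G3,6), (19,G2,7), (20,G1,8.5), (20,G4,8.5), (21,G1,10), (23,G4,11), (24,G1,13), (24,G2,13), (24,G3,13), (27,G4,15)
Step 2: Sum ranks within each group.
R_1 = 33.5 (n_1 = 4)
R_2 = 30 (n_2 = 5)
R_3 = 22 (n_3 = 3)
R_4 = 34.5 (n_4 = 3)
Step 3: H = 12/(N(N+1)) * sum(R_i^2/n_i) - 3(N+1)
     = 12/(15*16) * (33.5^2/4 + 30^2/5 + 22^2/3 + 34.5^2/3) - 3*16
     = 0.050000 * 1018.65 - 48
     = 2.932292.
Step 4: Ties present; correction factor C = 1 - 30/(15^3 - 15) = 0.991071. Corrected H = 2.932292 / 0.991071 = 2.958709.
Step 5: Under H0, H ~ chi^2(3); p-value = 0.398035.
Step 6: alpha = 0.05. fail to reject H0.

H = 2.9587, df = 3, p = 0.398035, fail to reject H0.


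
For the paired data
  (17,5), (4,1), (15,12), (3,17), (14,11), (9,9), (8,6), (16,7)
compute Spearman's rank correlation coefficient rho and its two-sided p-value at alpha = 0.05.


Step 1: Rank x and y separately (midranks; no ties here).
rank(x): 17->8, 4->2, 15->6, 3->1, 14->5, 9->4, 8->3, 16->7
rank(y): 5->2, 1->1, 12->7, 17->8, 11->6, 9->5, 6->3, 7->4
Step 2: d_i = R_x(i) - R_y(i); compute d_i^2.
  (8-2)^2=36, (2-1)^2=1, (6-7)^2=1, (1-8)^2=49, (5-6)^2=1, (4-5)^2=1, (3-3)^2=0, (7-4)^2=9
sum(d^2) = 98.
Step 3: rho = 1 - 6*98 / (8*(8^2 - 1)) = 1 - 588/504 = -0.166667.
Step 4: Under H0, t = rho * sqrt((n-2)/(1-rho^2)) = -0.4140 ~ t(6).
Step 5: Two-sided p-value from the t-distribution with 6 df = 0.693239.
Step 6: alpha = 0.05. fail to reject H0.

rho = -0.1667, p = 0.693239, fail to reject H0 at alpha = 0.05.


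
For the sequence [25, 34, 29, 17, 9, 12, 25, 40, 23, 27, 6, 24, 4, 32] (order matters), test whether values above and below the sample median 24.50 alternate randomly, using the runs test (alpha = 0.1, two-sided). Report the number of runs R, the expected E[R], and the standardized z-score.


Step 1: Compute median = 24.50; label A = above, B = below.
Labels in order: AAABBBAABABBBA  (n_A = 7, n_B = 7)
Step 2: Count runs R = 7.
Step 3: Under H0 (random ordering), E[R] = 2*n_A*n_B/(n_A+n_B) + 1 = 2*7*7/14 + 1 = 8.0000.
        Var[R] = 2*n_A*n_B*(2*n_A*n_B - n_A - n_B) / ((n_A+n_B)^2 * (n_A+n_B-1)) = 8232/2548 = 3.2308.
        SD[R] = 1.7974.
Step 4: Continuity-corrected z = (R + 0.5 - E[R]) / SD[R] = (7 + 0.5 - 8.0000) / 1.7974 = -0.2782.
Step 5: Two-sided p-value via normal approximation = 2*(1 - Phi(|z|)) = 0.780879.
Step 6: alpha = 0.1. fail to reject H0.

R = 7, z = -0.2782, p = 0.780879, fail to reject H0.


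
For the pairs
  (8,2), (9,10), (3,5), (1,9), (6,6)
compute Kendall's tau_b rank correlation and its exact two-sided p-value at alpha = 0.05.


Step 1: Enumerate the 10 unordered pairs (i,j) with i<j and classify each by sign(x_j-x_i) * sign(y_j-y_i).
  (1,2):dx=+1,dy=+8->C; (1,3):dx=-5,dy=+3->D; (1,4):dx=-7,dy=+7->D; (1,5):dx=-2,dy=+4->D
  (2,3):dx=-6,dy=-5->C; (2,4):dx=-8,dy=-1->C; (2,5):dx=-3,dy=-4->C; (3,4):dx=-2,dy=+4->D
  (3,5):dx=+3,dy=+1->C; (4,5):dx=+5,dy=-3->D
Step 2: C = 5, D = 5, total pairs = 10.
Step 3: tau = (C - D)/(n(n-1)/2) = (5 - 5)/10 = 0.000000.
Step 4: Exact two-sided p-value (enumerate n! = 120 permutations of y under H0): p = 1.000000.
Step 5: alpha = 0.05. fail to reject H0.

tau_b = 0.0000 (C=5, D=5), p = 1.000000, fail to reject H0.


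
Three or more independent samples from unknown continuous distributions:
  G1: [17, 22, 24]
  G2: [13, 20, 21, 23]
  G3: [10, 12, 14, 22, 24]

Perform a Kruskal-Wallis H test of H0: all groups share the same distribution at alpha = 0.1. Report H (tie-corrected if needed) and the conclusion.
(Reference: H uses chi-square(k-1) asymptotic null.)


Step 1: Combine all N = 12 observations and assign midranks.
sorted (value, group, rank): (10,G3,1), (12,G3,2), (13,G2,3), (14,G3,4), (17,G1,5), (20,G2,6), (21,G2,7), (22,G1,8.5), (22,G3,8.5), (23,G2,10), (24,G1,11.5), (24,G3,11.5)
Step 2: Sum ranks within each group.
R_1 = 25 (n_1 = 3)
R_2 = 26 (n_2 = 4)
R_3 = 27 (n_3 = 5)
Step 3: H = 12/(N(N+1)) * sum(R_i^2/n_i) - 3(N+1)
     = 12/(12*13) * (25^2/3 + 26^2/4 + 27^2/5) - 3*13
     = 0.076923 * 523.133 - 39
     = 1.241026.
Step 4: Ties present; correction factor C = 1 - 12/(12^3 - 12) = 0.993007. Corrected H = 1.241026 / 0.993007 = 1.249765.
Step 5: Under H0, H ~ chi^2(2); p-value = 0.535324.
Step 6: alpha = 0.1. fail to reject H0.

H = 1.2498, df = 2, p = 0.535324, fail to reject H0.


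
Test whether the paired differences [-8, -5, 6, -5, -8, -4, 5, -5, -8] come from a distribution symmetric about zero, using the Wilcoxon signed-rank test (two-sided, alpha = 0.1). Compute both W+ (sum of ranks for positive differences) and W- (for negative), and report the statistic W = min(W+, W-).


Step 1: Drop any zero differences (none here) and take |d_i|.
|d| = [8, 5, 6, 5, 8, 4, 5, 5, 8]
Step 2: Midrank |d_i| (ties get averaged ranks).
ranks: |8|->8, |5|->3.5, |6|->6, |5|->3.5, |8|->8, |4|->1, |5|->3.5, |5|->3.5, |8|->8
Step 3: Attach original signs; sum ranks with positive sign and with negative sign.
W+ = 6 + 3.5 = 9.5
W- = 8 + 3.5 + 3.5 + 8 + 1 + 3.5 + 8 = 35.5
(Check: W+ + W- = 45 should equal n(n+1)/2 = 45.)
Step 4: Test statistic W = min(W+, W-) = 9.5.
Step 5: Ties in |d|, so use the tie-corrected normal approximation.
        E[W] = n(n+1)/4 = 9*10/4 = 22.5.
        Tie groups: |d|=5 (t=4), |d|=8 (t=3); sum(t^3 - t) = 84.
        Var[W] = n(n+1)(2n+1)/24 - sum(t^3-t)/48 = 1710/24 - 84/48 = 69.5.
        z = (W - E[W]) / sqrt(Var[W]) = (9.5 - 22.5) / 8.3367 = -1.5594.
        Two-sided p = 2*Phi(z) = 0.118907.
Step 6: alpha = 0.1. fail to reject H0.

W+ = 9.5, W- = 35.5, W = min = 9.5, p = 0.118907, fail to reject H0.


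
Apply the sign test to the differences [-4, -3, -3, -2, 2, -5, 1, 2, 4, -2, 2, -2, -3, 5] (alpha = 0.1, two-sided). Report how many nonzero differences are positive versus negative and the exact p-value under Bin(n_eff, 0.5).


Step 1: Discard zero differences. Original n = 14; n_eff = number of nonzero differences = 14.
Nonzero differences (with sign): -4, -3, -3, -2, +2, -5, +1, +2, +4, -2, +2, -2, -3, +5
Step 2: Count signs: positive = 6, negative = 8.
Step 3: Under H0: P(positive) = 0.5, so the number of positives S ~ Bin(14, 0.5).
Step 4: Two-sided exact p-value = sum of Bin(14,0.5) probabilities at or below the observed probability = 0.790527.
Step 5: alpha = 0.1. fail to reject H0.

n_eff = 14, pos = 6, neg = 8, p = 0.790527, fail to reject H0.


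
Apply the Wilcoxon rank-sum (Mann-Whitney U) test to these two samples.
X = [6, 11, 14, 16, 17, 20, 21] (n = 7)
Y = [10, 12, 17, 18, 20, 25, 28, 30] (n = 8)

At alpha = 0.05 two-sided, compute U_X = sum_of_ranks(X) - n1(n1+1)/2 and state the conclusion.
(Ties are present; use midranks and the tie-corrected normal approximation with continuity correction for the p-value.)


Step 1: Combine and sort all 15 observations; assign midranks.
sorted (value, group): (6,X), (10,Y), (11,X), (12,Y), (14,X), (16,X), (17,X), (17,Y), (18,Y), (20,X), (20,Y), (21,X), (25,Y), (28,Y), (30,Y)
ranks: 6->1, 10->2, 11->3, 12->4, 14->5, 16->6, 17->7.5, 17->7.5, 18->9, 20->10.5, 20->10.5, 21->12, 25->13, 28->14, 30->15
Step 2: Rank sum for X: R1 = 1 + 3 + 5 + 6 + 7.5 + 10.5 + 12 = 45.
Step 3: U_X = R1 - n1(n1+1)/2 = 45 - 7*8/2 = 45 - 28 = 17.
       U_Y = n1*n2 - U_X = 56 - 17 = 39.
Step 4: Ties are present, so use the tie-corrected normal approximation (with continuity correction) for the p-value.
Step 5: p-value = 0.223485; compare to alpha = 0.05. fail to reject H0.

U_X = 17, p = 0.223485, fail to reject H0 at alpha = 0.05.
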